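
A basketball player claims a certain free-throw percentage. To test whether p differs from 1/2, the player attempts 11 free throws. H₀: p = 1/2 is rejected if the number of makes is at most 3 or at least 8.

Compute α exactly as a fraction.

The significance level is the null-hypothesis probability of the rejection region {≤3} ∪ {≥8}.
The two tails are symmetric, so α = 2·(1 + 11 + 55 + 165)/2^11 = 464/2048 = 29/128.

29/128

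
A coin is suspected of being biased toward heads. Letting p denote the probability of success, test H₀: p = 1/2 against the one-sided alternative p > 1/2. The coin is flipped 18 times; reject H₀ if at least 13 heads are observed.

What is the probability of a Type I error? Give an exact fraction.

1577/32768

Under H₀, S ~ Binomial(18, 1/2), and α = P(S ≥ 13).
That's C(18,13) + C(18,14) + C(18,15) + C(18,16) + C(18,17) + C(18,18) over 2^18, i.e. (8568 + 3060 + 816 + 153 + 18 + 1)/262144 = 12616/262144 = 1577/32768.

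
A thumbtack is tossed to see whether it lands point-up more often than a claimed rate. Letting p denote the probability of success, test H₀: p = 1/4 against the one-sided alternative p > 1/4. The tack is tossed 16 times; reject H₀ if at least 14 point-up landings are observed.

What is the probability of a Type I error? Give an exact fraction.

Under H₀, X ~ Binomial(16, 1/4), and α = P(X ≥ 14).
Adding the binomial terms for j = 14 through 16 with p = 1/4 yields 1129/4294967296.

1129/4294967296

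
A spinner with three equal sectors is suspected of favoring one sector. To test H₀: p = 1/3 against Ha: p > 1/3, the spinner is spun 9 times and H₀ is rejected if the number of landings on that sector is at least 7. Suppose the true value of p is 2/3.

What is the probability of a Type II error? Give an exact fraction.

A Type II error is failing to reject when Ha holds: with p = 2/3, β = P(K ≤ 6).
Adding the binomial probabilities P(K=0)+…+P(K=6) at p = 2/3 gives 12259/19683.

12259/19683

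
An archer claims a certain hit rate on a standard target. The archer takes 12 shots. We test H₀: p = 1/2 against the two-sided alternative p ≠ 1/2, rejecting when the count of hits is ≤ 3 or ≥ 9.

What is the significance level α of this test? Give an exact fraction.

299/2048

Under H₀, K ~ Binomial(12, 1/2); α is the probability of landing in either tail, P(K ≤ 3) + P(K ≥ 9).
The two tails are symmetric, so α = 2·(1 + 12 + 66 + 220)/2^12 = 598/4096 = 299/2048.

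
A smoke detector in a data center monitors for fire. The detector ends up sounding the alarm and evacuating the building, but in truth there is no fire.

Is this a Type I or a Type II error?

The null hypothesis here is that there is no fire.
'Sounding the alarm and evacuating the building' corresponds to rejecting H₀.
H₀ was rejected but H₀ is true — a Type I error (false positive).

Type I error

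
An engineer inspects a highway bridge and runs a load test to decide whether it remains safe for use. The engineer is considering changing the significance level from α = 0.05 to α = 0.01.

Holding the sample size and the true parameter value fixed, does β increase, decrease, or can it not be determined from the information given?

It increases.

A smaller α moves the rejection region further into the tail. With the alternative true, more outcomes now fall outside the rejection region, so failing to reject becomes more likely.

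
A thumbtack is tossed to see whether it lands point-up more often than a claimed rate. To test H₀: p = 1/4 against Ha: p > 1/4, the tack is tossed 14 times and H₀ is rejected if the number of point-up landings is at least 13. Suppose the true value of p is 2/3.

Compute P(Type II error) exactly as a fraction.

4651897/4782969

A Type II error is failing to reject when Ha holds: with p = 2/3, β = P(X ≤ 12).
Summing C(14,j)·(2/3)^j·(1/3)^{14-j} for j = 0..12 gives 4651897/4782969.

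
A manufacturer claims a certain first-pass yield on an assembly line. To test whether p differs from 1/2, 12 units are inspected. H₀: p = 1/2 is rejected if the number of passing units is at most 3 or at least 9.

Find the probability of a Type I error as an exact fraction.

Under H₀, S ~ Binomial(12, 1/2); α is the probability of landing in either tail, P(S ≤ 3) + P(S ≥ 9).
Each tail has probability (1 + 12 + 66 + 220)/4096; doubling gives α = 598/4096 = 299/2048.

299/2048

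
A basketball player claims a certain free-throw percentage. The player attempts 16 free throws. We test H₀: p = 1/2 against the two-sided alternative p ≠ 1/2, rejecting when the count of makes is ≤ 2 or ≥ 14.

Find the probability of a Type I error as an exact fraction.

137/32768

Under H₀, K ~ Binomial(16, 1/2); α is the probability of landing in either tail, P(K ≤ 2) + P(K ≥ 14).
By symmetry, α = 2·P(K ≤ 2) = 2·(1 + 16 + 120)/65536 = 274/65536 = 137/32768.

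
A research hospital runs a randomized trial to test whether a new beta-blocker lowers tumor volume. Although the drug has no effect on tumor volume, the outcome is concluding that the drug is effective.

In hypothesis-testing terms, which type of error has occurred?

The null hypothesis here is that the drug has no effect on tumor volume.
'Concluding that the drug is effective' corresponds to rejecting H₀.
H₀ was rejected but H₀ is true — a Type I error (false positive).

Type I error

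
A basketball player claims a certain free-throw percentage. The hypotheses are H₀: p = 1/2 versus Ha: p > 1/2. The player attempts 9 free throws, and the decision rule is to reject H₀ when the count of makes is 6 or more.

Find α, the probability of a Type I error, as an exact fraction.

65/256

The Type I error probability is α = P(Y ≥ 6) computed under H₀, where Y ~ Binomial(9, 1/2).
That's C(9,6) + C(9,7) + C(9,8) + C(9,9) over 2^9, i.e. (84 + 36 + 9 + 1)/512 = 130/512 = 65/256.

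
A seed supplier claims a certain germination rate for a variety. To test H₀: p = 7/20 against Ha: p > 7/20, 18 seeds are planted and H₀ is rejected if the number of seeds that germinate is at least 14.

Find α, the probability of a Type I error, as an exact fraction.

Under H₀, S ~ Binomial(18, 7/20), and α = P(S ≥ 14).
Adding the binomial terms for j = 14 through 18 with p = 7/20 yields 3435049976681085371/13107200000000000000000.

3435049976681085371/13107200000000000000000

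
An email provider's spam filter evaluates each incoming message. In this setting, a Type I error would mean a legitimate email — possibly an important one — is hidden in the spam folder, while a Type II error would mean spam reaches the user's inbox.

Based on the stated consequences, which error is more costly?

The Type I consequence (a legitimate email — possibly an important one — is hidden in the spam folder) is more severe than the Type II consequence (spam reaches the user's inbox).

Type I error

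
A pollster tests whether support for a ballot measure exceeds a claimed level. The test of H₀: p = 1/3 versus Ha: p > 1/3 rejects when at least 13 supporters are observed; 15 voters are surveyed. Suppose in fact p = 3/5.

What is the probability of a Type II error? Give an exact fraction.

A Type II error is failing to reject when Ha holds: with p = 3/5, β = P(Y ≤ 12).
Summing C(15,j)·(3/5)^j·(2/5)^{15-j} for j = 0..12 gives 29690124488/30517578125.

29690124488/30517578125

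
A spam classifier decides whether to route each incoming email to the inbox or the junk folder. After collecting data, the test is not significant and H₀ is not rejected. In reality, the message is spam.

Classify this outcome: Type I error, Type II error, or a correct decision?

The conventional null hypothesis here is that the message is legitimate (not spam).
H₀ was not rejected, but H₀ is actually false.
Failing to reject a false null hypothesis is a Type II error (false negative).

Type II error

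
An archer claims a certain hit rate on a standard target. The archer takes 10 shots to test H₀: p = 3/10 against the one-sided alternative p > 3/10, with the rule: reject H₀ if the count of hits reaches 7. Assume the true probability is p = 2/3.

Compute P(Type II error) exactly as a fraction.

β = P(fail to reject H₀ | Ha true) = P(K ≤ 6 | p = 2/3), K ~ Binomial(10, 2/3).
Adding the binomial probabilities P(K=0)+…+P(K=6) at p = 2/3 gives 8675/19683.

8675/19683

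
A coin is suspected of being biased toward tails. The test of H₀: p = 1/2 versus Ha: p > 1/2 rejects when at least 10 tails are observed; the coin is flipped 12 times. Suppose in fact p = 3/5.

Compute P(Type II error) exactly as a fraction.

A Type II error is failing to reject when Ha holds: with p = 3/5, β = P(S ≤ 9).
Adding the binomial probabilities P(S=0)+…+P(S=9) at p = 3/5 gives 44753744/48828125.

44753744/48828125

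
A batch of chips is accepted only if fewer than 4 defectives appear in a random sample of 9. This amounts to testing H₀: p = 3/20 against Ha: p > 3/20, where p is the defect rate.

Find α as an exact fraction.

Under H₀, K ~ Binomial(9, 3/20); the Type I error rate is P(K ≥ 4).
Via the complement, α = 1 − Σ_{j=0}^{3} C(9,j)(3/20)^j(17/20)^{9-j} = 4343234013/128000000000.

4343234013/128000000000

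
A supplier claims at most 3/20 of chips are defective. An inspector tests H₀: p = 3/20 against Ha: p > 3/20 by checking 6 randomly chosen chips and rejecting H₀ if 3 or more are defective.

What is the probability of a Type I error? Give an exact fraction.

α = P(reject H₀ | H₀ true) = P(K ≥ 3 | p = 3/20), K ~ Binomial(6, 3/20).
Computing the lower-tail complement: 1 − 6097033/6400000 = 302967/6400000.

302967/6400000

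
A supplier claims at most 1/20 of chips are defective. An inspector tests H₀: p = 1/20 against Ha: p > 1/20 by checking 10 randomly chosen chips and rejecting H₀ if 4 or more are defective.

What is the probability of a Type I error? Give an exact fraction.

2632954721/2560000000000

α = P(reject H₀ | H₀ true) = P(S ≥ 4 | p = 1/20), S ~ Binomial(10, 1/20).
α = 1 − P(S ≤ 3) = 1 − 2557367045279/2560000000000 = 2632954721/2560000000000.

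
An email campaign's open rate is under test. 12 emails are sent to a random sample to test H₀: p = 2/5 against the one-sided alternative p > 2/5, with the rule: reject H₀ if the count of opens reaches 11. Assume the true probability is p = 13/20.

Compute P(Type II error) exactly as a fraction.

3922160441778411/4096000000000000

A Type II error is failing to reject when Ha holds: with p = 13/20, β = P(S ≤ 10).
Adding the binomial probabilities P(S=0)+…+P(S=10) at p = 13/20 gives 3922160441778411/4096000000000000.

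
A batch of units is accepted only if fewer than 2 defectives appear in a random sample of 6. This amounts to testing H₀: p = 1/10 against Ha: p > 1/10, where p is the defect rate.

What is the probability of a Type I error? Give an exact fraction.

α = P(reject H₀ | H₀ true) = P(Y ≥ 2 | p = 1/10), Y ~ Binomial(6, 1/10).
Via the complement, α = 1 − Σ_{j=0}^{1} C(6,j)(1/10)^j(9/10)^{6-j} = 22853/200000.

22853/200000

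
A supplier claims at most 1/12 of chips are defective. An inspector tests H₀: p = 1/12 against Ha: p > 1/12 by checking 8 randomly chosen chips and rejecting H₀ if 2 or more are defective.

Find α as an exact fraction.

59725447/429981696

α = P(reject H₀ | H₀ true) = P(X ≥ 2 | p = 1/12), X ~ Binomial(8, 1/12).
α = 1 − P(X ≤ 1) = 1 − 370256249/429981696 = 59725447/429981696.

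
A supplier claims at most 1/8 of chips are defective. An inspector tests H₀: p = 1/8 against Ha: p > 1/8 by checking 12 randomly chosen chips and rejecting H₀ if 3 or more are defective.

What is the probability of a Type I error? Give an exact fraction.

12506902185/68719476736

The significance level is the probability, assuming p = 1/8, of seeing 3 or more defectives in 12 draws.
Via the complement, α = 1 − Σ_{j=0}^{2} C(12,j)(1/8)^j(7/8)^{12-j} = 12506902185/68719476736.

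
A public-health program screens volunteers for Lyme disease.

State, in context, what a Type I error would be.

A Type I error would mean concluding that the patient has Lyme disease when in fact the patient does not have Lyme disease.

With the conventional null hypothesis that the patient does not have Lyme disease:
A Type I error is rejecting H₀ when H₀ is true.
Here that means flagging the patient as positive and ordering follow-up testing when actually the patient does not have Lyme disease.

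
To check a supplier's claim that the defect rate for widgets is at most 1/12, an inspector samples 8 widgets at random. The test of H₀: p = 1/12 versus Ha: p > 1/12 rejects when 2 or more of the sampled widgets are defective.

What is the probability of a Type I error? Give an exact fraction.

59725447/429981696

α = P(reject H₀ | H₀ true) = P(Y ≥ 2 | p = 1/12), Y ~ Binomial(8, 1/12).
α = 1 − P(Y ≤ 1) = 1 − 370256249/429981696 = 59725447/429981696.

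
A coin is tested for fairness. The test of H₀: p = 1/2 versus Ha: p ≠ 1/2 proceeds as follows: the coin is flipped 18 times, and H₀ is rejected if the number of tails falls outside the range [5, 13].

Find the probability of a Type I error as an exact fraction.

α = P(S ≤ 4 or S ≥ 14 | p = 1/2), S ~ Binomial(18, 1/2).
The two tails are symmetric, so α = 2·(1 + 18 + 153 + 816 + 3060)/2^18 = 8096/262144 = 253/8192.

253/8192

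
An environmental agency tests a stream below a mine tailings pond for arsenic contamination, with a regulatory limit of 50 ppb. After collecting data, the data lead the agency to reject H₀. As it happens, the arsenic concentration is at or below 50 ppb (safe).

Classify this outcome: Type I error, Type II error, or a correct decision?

The conventional null hypothesis here is that the arsenic concentration is at or below 50 ppb (safe).
H₀ was rejected, but H₀ is actually true.
Rejecting a true null hypothesis is a Type I error (false positive).

Type I error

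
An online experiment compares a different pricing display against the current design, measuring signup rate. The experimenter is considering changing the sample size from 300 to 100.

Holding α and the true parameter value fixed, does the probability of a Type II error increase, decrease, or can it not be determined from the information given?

With less data the test statistic is noisier; under Ha, more outcomes land inside the acceptance region.

It increases.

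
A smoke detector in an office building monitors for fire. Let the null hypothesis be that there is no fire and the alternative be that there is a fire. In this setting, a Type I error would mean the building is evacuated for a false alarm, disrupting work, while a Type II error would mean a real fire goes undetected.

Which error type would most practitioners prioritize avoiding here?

The Type II consequence (a real fire goes undetected) is more severe than the Type I consequence (the building is evacuated for a false alarm, disrupting work).

Type II error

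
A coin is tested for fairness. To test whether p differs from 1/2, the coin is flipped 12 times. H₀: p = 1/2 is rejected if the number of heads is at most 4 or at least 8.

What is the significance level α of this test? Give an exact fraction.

The significance level is the null-hypothesis probability of the rejection region {≤4} ∪ {≥8}.
By symmetry, α = 2·P(Y ≤ 4) = 2·(1 + 12 + 66 + 220 + 495)/4096 = 1588/4096 = 397/1024.

397/1024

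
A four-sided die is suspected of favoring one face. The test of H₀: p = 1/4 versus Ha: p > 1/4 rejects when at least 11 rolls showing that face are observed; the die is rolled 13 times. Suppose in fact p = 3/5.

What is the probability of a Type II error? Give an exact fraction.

1150021472/1220703125

β = P(fail to reject H₀ | Ha true) = P(X ≤ 10 | p = 3/5), X ~ Binomial(13, 3/5).
Summing C(13,j)·(3/5)^j·(2/5)^{13-j} for j = 0..10 gives 1150021472/1220703125.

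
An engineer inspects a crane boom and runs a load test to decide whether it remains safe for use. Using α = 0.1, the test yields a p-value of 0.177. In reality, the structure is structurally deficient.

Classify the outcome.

The conventional null hypothesis is that the structure meets the required load capacity (safe).
Since p = 0.177 ≥ α = 0.1, H₀ is not rejected.
H₀ is false (actually the structure is structurally deficient).
Failing to reject a false H₀ is a Type II error.

Type II error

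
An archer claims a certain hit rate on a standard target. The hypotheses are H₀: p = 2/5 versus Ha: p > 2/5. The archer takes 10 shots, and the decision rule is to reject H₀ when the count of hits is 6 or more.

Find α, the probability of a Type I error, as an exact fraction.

1623424/9765625

Under H₀, X ~ Binomial(10, 2/5), and α = P(X ≥ 6).
Summing C(10,j)(2/5)^j(3/5)^{10−j} for j = 6,…,10 gives 1623424/9765625.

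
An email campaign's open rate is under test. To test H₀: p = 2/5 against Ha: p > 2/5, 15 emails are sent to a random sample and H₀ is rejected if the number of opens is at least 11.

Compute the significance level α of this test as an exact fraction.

α = P(reject H₀ | H₀ true) = P(X ≥ 11 | p = 2/5), with X ~ Binomial(15, 2/5).
Adding the binomial terms for j = 11 through 15 with p = 2/5 yields 285267968/30517578125.

285267968/30517578125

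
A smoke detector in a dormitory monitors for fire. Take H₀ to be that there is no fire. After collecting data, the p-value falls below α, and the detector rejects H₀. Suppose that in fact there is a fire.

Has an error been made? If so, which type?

Neither — the decision is correct.

The test rejected a false H₀ — the decision matches the true state.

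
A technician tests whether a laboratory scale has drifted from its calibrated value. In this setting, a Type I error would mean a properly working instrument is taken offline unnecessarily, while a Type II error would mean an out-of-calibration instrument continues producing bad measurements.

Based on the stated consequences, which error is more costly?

Type II error

The Type II consequence (an out-of-calibration instrument continues producing bad measurements) is more severe than the Type I consequence (a properly working instrument is taken offline unnecessarily).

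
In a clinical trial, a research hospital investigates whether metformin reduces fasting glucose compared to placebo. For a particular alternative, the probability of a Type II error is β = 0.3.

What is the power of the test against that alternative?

0.7

Power = 1 − β = 1 − 0.3 = 0.7.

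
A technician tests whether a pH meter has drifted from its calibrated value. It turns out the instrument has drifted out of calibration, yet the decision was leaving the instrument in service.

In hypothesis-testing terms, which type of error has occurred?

The null hypothesis here is that the instrument is correctly calibrated.
'Leaving the instrument in service' corresponds to failing to reject H₀.
H₀ was not rejected but H₀ is false — a Type II error (false negative).

Type II error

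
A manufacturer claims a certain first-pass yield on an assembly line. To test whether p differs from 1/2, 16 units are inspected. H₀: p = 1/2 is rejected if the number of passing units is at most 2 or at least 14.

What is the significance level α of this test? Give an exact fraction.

The significance level is the null-hypothesis probability of the rejection region {≤2} ∪ {≥14}.
By symmetry, α = 2·P(S ≤ 2) = 2·(1 + 16 + 120)/65536 = 274/65536 = 137/32768.

137/32768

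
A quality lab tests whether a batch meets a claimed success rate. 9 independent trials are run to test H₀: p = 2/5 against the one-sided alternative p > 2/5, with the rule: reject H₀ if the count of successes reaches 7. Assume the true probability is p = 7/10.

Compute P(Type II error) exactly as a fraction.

268584417/500000000

A Type II error is failing to reject when Ha holds: with p = 7/10, β = P(Y ≤ 6).
Summing C(9,j)·(7/10)^j·(3/10)^{9-j} for j = 0..6 gives 268584417/500000000.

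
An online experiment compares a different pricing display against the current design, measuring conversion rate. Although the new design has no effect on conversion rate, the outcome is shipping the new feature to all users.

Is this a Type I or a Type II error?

Type I error

The null hypothesis here is that the new design has no effect on conversion rate.
'Shipping the new feature to all users' corresponds to rejecting H₀.
H₀ was rejected but H₀ is true — a Type I error (false positive).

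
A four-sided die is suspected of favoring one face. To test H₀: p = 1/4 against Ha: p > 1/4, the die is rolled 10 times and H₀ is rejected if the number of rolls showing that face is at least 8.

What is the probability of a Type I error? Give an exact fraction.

109/262144

The Type I error probability is α = P(X ≥ 8) computed under H₀, where X ~ Binomial(10, 1/4).
Adding the binomial terms for j = 8 through 10 with p = 1/4 yields 109/262144.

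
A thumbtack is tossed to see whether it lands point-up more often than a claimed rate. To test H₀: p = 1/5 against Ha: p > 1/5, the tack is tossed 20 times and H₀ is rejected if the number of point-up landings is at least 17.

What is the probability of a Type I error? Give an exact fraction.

76081/95367431640625

The Type I error probability is α = P(Y ≥ 17) computed under H₀, where Y ~ Binomial(20, 1/5).
P(Y ≥ 17) = Σ_{j=17}^{20} C(20,j)·(1/5)^j·(4/5)^{20-j} = 76081/95367431640625.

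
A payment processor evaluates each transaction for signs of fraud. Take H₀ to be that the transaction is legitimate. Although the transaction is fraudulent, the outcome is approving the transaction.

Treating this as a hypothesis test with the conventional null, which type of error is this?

Type II error

'Approving the transaction' corresponds to failing to reject H₀.
H₀ was not rejected but H₀ is false — a Type II error (false negative).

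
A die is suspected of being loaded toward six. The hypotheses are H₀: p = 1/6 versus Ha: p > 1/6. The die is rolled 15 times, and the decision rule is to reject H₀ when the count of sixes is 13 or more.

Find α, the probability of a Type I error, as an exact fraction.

The Type I error probability is α = P(Y ≥ 13) computed under H₀, where Y ~ Binomial(15, 1/6).
Summing C(15,j)(1/6)^j(5/6)^{15−j} for j = 13,…,15 gives 2701/470184984576.

2701/470184984576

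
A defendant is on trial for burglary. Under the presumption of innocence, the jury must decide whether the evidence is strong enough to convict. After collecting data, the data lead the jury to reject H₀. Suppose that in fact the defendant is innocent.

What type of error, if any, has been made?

The conventional null hypothesis here is that the defendant is innocent.
H₀ was rejected, but H₀ is actually true.
Rejecting a true null hypothesis is a Type I error (false positive).

Type I error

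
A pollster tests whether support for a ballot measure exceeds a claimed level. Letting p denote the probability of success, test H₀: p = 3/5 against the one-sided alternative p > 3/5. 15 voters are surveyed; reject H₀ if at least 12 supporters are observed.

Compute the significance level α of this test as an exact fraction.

Under H₀, Y ~ Binomial(15, 3/5), and α = P(Y ≥ 12).
Adding the binomial terms for j = 12 through 15 with p = 3/5 yields 2761898877/30517578125.

2761898877/30517578125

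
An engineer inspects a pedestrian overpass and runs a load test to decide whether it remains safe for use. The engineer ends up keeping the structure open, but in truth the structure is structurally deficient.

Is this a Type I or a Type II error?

Type II error

The null hypothesis here is that the structure meets the required load capacity (safe).
'Keeping the structure open' corresponds to failing to reject H₀.
H₀ was not rejected but H₀ is false — a Type II error (false negative).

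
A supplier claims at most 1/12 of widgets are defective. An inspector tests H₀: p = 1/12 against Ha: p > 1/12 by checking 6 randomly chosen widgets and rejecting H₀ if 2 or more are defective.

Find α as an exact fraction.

α = P(reject H₀ | H₀ true) = P(K ≥ 2 | p = 1/12), K ~ Binomial(6, 1/12).
Computing the lower-tail complement: 1 − 2737867/2985984 = 248117/2985984.

248117/2985984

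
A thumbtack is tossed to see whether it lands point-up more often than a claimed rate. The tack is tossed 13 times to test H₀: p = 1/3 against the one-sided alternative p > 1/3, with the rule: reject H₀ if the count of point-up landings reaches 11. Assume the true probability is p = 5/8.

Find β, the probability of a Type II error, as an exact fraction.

252368141319/274877906944

Under the alternative p = 5/8, Y ~ Binomial(13, 5/8); β is the probability the test does not reject, P(Y < 11).
Adding the binomial probabilities P(Y=0)+…+P(Y=10) at p = 5/8 gives 252368141319/274877906944.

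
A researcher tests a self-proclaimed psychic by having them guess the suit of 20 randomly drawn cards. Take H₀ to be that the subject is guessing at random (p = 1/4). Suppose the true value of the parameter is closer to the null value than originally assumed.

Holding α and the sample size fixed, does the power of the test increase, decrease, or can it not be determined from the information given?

It decreases.

When the true parameter is near the null value, the test has a harder time distinguishing Ha from H₀.
Since power = 1 − β and β increases, power decreases.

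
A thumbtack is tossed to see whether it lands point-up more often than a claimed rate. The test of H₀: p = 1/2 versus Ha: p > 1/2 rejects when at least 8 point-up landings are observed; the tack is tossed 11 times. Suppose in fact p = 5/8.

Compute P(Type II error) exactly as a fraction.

β = P(fail to reject H₀ | Ha true) = P(K ≤ 7 | p = 5/8), K ~ Binomial(11, 5/8).
Adding the binomial probabilities P(K=0)+…+P(K=7) at p = 5/8 gives 688976199/1073741824.

688976199/1073741824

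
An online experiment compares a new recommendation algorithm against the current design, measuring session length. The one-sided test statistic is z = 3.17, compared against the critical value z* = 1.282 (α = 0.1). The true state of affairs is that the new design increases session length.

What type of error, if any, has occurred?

Neither — the decision is correct.

The conventional null hypothesis is that the new design has no effect on session length.
Since z = 3.17 > z* = 1.282, H₀ is rejected.
H₀ is false (actually the new design increases session length).
The decision matches the true state — no error.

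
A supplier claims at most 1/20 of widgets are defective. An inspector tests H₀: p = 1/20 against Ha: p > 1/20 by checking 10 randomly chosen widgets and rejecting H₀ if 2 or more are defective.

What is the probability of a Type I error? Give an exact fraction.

882056764409/10240000000000

The significance level is the probability, assuming p = 1/20, of seeing 2 or more defectives in 10 draws.
Via the complement, α = 1 − Σ_{j=0}^{1} C(10,j)(1/20)^j(19/20)^{10-j} = 882056764409/10240000000000.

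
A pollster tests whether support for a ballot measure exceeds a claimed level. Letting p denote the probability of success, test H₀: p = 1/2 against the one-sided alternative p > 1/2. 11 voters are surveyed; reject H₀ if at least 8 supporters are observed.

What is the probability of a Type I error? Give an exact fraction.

29/256

Under H₀, S ~ Binomial(11, 1/2), and α = P(S ≥ 8).
Summing the upper tail: (165 + 55 + 11 + 1) / 2^11 = 232/2048 = 29/256.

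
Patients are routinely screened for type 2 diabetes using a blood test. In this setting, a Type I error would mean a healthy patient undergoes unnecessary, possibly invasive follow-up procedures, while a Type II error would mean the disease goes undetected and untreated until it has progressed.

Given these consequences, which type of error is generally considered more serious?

Type II error

The Type II consequence (the disease goes undetected and untreated until it has progressed) is more severe than the Type I consequence (a healthy patient undergoes unnecessary, possibly invasive follow-up procedures).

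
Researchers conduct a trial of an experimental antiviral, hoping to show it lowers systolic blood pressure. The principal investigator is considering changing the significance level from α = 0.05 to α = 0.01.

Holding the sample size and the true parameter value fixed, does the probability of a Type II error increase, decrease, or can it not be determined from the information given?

It increases.

Lowering α raises the bar for rejection; under Ha, the test now fails to reject on outcomes it previously would have rejected.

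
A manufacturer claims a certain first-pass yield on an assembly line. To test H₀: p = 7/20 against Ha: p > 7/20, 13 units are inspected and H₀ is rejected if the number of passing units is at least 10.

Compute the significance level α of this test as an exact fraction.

5149806264519/2048000000000000

α = P(reject H₀ | H₀ true) = P(X ≥ 10 | p = 7/20), with X ~ Binomial(13, 7/20).
Summing C(13,j)(7/20)^j(13/20)^{13−j} for j = 10,…,13 gives 5149806264519/2048000000000000.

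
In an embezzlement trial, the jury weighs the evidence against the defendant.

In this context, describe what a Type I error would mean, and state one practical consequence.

A Type I error would mean concluding that the defendant is guilty when in fact the defendant is innocent. Consequence: an innocent person is convicted and punished.

With the conventional null hypothesis that the defendant is innocent:
A Type I error is rejecting H₀ when H₀ is true.
Here that means convicting the defendant when actually the defendant is innocent.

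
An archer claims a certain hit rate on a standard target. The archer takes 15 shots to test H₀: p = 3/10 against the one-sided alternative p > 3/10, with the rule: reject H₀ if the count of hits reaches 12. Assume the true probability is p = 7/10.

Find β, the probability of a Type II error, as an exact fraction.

β = P(fail to reject H₀ | Ha true) = P(K ≤ 11 | p = 7/10), K ~ Binomial(15, 7/10).
Equivalently, β = 1 − P(K ≥ 12) = 87891509014119/125000000000000.

87891509014119/125000000000000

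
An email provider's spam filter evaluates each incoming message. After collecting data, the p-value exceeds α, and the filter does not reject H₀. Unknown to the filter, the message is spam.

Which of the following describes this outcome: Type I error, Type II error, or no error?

Type II error

The conventional null hypothesis here is that the message is legitimate (not spam).
H₀ was not rejected, but H₀ is actually false.
Failing to reject a false null hypothesis is a Type II error (false negative).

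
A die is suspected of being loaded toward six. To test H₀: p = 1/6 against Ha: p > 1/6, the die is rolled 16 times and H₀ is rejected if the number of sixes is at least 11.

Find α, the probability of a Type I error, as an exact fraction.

The Type I error probability is α = P(K ≥ 11) computed under H₀, where K ~ Binomial(16, 1/6).
P(K ≥ 11) = Σ_{j=11}^{16} C(16,j)·(1/6)^j·(5/6)^{16-j} = 4953527/940369969152.

4953527/940369969152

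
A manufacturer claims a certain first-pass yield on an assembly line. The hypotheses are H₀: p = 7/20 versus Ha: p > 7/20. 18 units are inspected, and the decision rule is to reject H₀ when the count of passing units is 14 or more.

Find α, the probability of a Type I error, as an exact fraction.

α = P(reject H₀ | H₀ true) = P(Y ≥ 14 | p = 7/20), with Y ~ Binomial(18, 7/20).
P(Y ≥ 14) = Σ_{j=14}^{18} C(18,j)·(7/20)^j·(13/20)^{18-j} = 3435049976681085371/13107200000000000000000.

3435049976681085371/13107200000000000000000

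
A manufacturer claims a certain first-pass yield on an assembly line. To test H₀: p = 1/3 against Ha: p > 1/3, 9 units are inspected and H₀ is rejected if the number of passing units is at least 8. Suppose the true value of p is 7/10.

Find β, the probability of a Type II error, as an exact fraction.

401998383/500000000

β = P(fail to reject H₀ | Ha true) = P(K ≤ 7 | p = 7/10), K ~ Binomial(9, 7/10).
Summing C(9,j)·(7/10)^j·(3/10)^{9-j} for j = 0..7 gives 401998383/500000000.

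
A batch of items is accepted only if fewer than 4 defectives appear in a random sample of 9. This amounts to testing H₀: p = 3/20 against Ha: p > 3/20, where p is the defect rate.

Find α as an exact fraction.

4343234013/128000000000

The significance level is the probability, assuming p = 3/20, of seeing 4 or more defectives in 9 draws.
Via the complement, α = 1 − Σ_{j=0}^{3} C(9,j)(3/20)^j(17/20)^{9-j} = 4343234013/128000000000.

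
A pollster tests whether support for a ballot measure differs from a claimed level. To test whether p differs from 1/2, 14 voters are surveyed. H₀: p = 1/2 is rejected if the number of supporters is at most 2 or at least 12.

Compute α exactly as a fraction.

53/4096

α = P(Y ≤ 2 or Y ≥ 12 | p = 1/2), Y ~ Binomial(14, 1/2).
By symmetry, α = 2·P(Y ≤ 2) = 2·(1 + 14 + 91)/16384 = 212/16384 = 53/4096.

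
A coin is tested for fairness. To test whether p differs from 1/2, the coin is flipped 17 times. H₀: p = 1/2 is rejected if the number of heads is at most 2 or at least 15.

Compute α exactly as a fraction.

77/32768

α = P(X ≤ 2 or X ≥ 15 | p = 1/2), X ~ Binomial(17, 1/2).
By symmetry, α = 2·P(X ≤ 2) = 2·(1 + 17 + 136)/131072 = 308/131072 = 77/32768.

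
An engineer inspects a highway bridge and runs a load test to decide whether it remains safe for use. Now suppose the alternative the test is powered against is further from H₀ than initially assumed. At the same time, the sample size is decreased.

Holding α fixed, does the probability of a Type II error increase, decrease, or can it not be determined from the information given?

The first change alone would make β decrease; the second alone would make β increase. Which effect dominates depends on the magnitudes, which are not given.

Cannot be determined from the information given.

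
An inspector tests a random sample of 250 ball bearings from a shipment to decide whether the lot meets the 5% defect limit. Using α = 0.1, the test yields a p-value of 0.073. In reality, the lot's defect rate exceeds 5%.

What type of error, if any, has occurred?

No error — this is a correct decision.

The conventional null hypothesis is that the lot's defect rate is 5% (within specification).
Since p = 0.073 < α = 0.1, H₀ is rejected.
H₀ is false (actually the lot's defect rate exceeds 5%).
The decision matches the true state — no error.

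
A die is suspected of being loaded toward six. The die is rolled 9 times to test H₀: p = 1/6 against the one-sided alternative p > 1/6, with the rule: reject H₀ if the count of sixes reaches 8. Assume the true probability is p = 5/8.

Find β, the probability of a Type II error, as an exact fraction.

3803679/4194304

A Type II error is failing to reject when Ha holds: with p = 5/8, β = P(K ≤ 7).
Equivalently, β = 1 − P(K ≥ 8) = 3803679/4194304.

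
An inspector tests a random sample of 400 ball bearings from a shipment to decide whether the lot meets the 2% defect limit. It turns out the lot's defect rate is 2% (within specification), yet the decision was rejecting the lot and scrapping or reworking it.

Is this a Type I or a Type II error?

The null hypothesis here is that the lot's defect rate is 2% (within specification).
'Rejecting the lot and scrapping or reworking it' corresponds to rejecting H₀.
H₀ was rejected but H₀ is true — a Type I error (false positive).

Type I error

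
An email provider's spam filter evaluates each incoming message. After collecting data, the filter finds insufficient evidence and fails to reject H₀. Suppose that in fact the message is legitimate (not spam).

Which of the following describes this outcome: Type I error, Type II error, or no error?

No error (correct decision).

The conventional null hypothesis here is that the message is legitimate (not spam).
The test retained a true H₀ — the decision matches the true state.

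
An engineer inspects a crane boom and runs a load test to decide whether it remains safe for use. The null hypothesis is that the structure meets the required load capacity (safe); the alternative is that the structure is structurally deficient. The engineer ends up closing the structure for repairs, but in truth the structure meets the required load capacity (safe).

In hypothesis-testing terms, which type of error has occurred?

'Closing the structure for repairs' corresponds to rejecting H₀.
H₀ was rejected but H₀ is true — a Type I error (false positive).

Type I error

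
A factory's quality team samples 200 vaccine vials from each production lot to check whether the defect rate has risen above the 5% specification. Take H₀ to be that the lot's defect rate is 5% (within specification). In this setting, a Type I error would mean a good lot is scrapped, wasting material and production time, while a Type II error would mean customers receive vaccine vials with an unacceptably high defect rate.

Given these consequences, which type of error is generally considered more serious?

Type II error

The Type II consequence (customers receive vaccine vials with an unacceptably high defect rate) is more severe than the Type I consequence (a good lot is scrapped, wasting material and production time).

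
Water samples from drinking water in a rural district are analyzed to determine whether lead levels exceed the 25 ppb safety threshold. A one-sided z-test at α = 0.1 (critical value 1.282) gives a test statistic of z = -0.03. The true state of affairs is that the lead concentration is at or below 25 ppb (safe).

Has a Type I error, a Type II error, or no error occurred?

The conventional null hypothesis is that the lead concentration is at or below 25 ppb (safe).
Since z = -0.03 ≤ z* = 1.282, H₀ is not rejected.
H₀ is true (actually the lead concentration is at or below 25 ppb (safe)).
The decision matches the true state — no error.

No error (correct decision).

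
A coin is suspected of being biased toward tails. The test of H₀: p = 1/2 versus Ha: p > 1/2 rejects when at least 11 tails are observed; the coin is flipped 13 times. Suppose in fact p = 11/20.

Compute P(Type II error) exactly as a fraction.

β = P(fail to reject H₀ | Ha true) = P(K ≤ 10 | p = 11/20), K ~ Binomial(13, 11/20).
Equivalently, β = 1 − P(K ≥ 11) = 39857841016429707/40960000000000000.

39857841016429707/40960000000000000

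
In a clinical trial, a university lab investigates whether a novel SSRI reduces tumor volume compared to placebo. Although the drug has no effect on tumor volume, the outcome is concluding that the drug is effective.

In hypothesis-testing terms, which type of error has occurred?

Type I error

The null hypothesis here is that the drug has no effect on tumor volume.
'Concluding that the drug is effective' corresponds to rejecting H₀.
H₀ was rejected but H₀ is true — a Type I error (false positive).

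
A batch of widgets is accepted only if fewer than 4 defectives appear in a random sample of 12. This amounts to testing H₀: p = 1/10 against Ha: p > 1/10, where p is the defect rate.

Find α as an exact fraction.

5127494033/200000000000

The significance level is the probability, assuming p = 1/10, of seeing 4 or more defectives in 12 draws.
α = 1 − P(K ≤ 3) = 1 − 194872505967/200000000000 = 5127494033/200000000000.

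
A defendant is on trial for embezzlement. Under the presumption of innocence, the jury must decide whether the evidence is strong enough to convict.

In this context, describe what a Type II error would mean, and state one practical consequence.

With the conventional null hypothesis that the defendant is innocent:
A Type II error is failing to reject H₀ when H₀ is false.
Here that means acquitting the defendant when actually the defendant is guilty.

A Type II error would mean concluding that the defendant is innocent (or at least failing to establish that the defendant is guilty) when in fact the defendant is guilty. Consequence: a guilty person goes free.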